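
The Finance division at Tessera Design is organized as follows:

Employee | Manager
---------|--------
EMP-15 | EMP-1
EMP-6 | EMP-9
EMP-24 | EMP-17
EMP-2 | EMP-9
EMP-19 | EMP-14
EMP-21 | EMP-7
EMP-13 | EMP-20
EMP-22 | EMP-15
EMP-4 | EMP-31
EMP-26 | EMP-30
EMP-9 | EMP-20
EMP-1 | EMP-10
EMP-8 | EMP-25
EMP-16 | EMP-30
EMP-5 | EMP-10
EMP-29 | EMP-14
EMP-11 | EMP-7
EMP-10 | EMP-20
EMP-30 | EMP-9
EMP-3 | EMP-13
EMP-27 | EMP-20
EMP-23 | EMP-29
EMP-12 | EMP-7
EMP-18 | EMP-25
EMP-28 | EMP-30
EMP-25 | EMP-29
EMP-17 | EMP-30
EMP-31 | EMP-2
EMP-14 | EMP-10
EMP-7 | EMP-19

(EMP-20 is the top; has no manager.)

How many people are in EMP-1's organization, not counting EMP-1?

2

EMP-1 directly manages EMP-15. Under EMP-15: EMP-22 (1). That's 2 in total.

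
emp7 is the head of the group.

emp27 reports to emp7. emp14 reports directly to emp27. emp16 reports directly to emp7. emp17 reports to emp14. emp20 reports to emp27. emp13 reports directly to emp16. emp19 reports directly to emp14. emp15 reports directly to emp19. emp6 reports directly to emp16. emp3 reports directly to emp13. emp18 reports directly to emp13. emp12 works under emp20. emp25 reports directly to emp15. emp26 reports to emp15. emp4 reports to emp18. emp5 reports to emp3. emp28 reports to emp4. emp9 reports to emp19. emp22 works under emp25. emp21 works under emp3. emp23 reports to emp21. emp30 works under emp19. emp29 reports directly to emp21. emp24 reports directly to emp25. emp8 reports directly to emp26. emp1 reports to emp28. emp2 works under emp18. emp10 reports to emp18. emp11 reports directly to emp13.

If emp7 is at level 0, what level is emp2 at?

Chain from emp2 up to emp7: emp2 → emp18 → emp13 → emp16 → emp7. That is 4 steps up, so emp2 is 4 levels below emp7.

4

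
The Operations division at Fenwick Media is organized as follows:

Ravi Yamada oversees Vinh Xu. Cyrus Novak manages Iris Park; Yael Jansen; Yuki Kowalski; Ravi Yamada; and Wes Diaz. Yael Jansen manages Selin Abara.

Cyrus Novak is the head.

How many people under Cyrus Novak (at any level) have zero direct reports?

The people in Cyrus Novak's organization with no one reporting to them are Iris Park, Wes Diaz, Selin Abara, Vinh Xu, Yuki Kowalski. That is 5.

5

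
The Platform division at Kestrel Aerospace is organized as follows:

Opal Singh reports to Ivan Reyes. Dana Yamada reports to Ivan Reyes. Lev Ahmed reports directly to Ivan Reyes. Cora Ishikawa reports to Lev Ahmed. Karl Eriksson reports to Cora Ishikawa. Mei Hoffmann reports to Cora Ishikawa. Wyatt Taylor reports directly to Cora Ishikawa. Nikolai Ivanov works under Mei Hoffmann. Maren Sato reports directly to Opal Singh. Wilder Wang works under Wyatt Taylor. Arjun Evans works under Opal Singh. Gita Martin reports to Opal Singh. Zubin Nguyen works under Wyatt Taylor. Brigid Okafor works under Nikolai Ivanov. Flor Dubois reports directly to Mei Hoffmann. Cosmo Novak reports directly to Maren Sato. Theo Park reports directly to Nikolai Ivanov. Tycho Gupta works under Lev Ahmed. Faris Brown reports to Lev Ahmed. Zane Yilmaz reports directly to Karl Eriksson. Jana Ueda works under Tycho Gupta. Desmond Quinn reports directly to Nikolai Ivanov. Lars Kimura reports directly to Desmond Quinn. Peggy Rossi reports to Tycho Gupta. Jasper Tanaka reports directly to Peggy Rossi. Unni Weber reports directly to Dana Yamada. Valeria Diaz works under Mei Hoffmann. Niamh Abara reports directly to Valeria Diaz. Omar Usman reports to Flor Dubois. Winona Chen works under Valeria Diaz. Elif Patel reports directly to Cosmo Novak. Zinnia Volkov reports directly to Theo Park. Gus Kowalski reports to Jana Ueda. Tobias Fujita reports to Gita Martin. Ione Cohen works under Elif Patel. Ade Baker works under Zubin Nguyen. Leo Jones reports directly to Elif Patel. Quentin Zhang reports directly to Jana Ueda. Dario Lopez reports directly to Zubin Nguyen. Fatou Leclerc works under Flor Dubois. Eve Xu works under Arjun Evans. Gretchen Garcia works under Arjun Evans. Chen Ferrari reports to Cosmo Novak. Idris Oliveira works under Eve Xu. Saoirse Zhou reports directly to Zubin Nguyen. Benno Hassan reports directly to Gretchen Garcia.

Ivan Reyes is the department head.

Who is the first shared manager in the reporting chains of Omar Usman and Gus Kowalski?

Lev Ahmed

Omar Usman's chain of managers is Flor Dubois, Mei Hoffmann, Cora Ishikawa, Lev Ahmed, Ivan Reyes. Gus Kowalski's chain of managers is Jana Ueda, Tycho Gupta, Lev Ahmed, Ivan Reyes. The first manager that appears in both chains is Lev Ahmed.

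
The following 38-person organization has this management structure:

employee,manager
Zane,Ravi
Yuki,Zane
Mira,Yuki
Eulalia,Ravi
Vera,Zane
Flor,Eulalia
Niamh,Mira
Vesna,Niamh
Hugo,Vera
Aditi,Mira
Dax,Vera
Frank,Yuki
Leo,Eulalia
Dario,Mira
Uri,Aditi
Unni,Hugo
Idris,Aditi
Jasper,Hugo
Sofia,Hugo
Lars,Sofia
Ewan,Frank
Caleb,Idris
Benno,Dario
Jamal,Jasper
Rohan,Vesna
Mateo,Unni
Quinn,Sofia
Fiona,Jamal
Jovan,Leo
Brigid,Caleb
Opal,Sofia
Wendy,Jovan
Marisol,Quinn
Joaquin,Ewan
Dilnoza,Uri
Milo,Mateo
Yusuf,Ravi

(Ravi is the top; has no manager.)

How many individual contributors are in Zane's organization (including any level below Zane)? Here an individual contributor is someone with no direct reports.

11

The people in Zane's organization with no one reporting to them are Dax, Opal, Marisol, Lars, Fiona, Milo, Joaquin, Benno, Brigid, Dilnoza, Rohan. That is 11.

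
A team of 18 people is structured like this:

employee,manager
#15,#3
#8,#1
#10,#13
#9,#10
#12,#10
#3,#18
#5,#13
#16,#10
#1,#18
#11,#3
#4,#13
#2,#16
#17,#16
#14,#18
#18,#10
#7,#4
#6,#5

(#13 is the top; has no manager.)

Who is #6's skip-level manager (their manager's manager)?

#13

#6 reports to #5, and #5 reports to #13. So #6's skip-level manager is #13.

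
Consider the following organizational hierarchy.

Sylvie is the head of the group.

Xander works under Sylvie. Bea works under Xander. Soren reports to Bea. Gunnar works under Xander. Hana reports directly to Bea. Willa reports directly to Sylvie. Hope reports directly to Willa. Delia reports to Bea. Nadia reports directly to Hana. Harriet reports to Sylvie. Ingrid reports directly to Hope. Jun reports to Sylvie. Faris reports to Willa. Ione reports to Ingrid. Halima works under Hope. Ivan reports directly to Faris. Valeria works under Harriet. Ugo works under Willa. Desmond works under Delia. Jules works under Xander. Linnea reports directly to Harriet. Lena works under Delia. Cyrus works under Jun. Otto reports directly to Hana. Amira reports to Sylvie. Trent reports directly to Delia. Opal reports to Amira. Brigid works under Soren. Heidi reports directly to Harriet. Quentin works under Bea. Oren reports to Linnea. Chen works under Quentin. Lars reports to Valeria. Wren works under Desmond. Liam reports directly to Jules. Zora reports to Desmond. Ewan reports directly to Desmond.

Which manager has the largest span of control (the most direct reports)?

Direct-report counts: Sylvie has 5; Amira has 1; Jun has 1; Harriet has 3; Linnea has 1; Valeria has 1; Willa has 3; Faris has 1; Hope has 2; Ingrid has 1; Xander has 3; Jules has 1; Bea has 4; Quentin has 1; Delia has 3; Desmond has 3; Hana has 2; Soren has 1. The largest is 5, held by Sylvie.

Sylvie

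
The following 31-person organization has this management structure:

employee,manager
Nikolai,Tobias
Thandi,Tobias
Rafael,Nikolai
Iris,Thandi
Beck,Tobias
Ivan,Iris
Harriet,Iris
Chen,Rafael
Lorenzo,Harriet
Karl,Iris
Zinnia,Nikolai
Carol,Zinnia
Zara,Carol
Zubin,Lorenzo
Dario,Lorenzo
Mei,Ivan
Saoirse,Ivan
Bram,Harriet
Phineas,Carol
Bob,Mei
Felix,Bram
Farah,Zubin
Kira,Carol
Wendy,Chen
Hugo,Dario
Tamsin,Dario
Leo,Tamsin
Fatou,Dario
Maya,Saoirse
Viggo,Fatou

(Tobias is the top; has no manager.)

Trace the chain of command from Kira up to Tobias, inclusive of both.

Kira -> Carol -> Zinnia -> Nikolai -> Tobias

Kira reports to Carol. Carol reports to Zinnia. Zinnia reports to Nikolai. Nikolai reports to Tobias. Tobias is at the top.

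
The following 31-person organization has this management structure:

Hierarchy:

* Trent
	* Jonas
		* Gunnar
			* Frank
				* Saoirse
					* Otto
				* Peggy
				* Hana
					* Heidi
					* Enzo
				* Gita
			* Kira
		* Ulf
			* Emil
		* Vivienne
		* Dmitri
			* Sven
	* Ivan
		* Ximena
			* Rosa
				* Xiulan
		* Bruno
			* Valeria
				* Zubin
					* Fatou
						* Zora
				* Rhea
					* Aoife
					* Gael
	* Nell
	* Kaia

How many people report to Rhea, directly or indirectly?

2

Rhea directly manages Aoife, Gael. Aoife has no reports. Gael has no reports. So Rhea's organization is 2 direct reports plus everyone under them: 1 + 1 = 2.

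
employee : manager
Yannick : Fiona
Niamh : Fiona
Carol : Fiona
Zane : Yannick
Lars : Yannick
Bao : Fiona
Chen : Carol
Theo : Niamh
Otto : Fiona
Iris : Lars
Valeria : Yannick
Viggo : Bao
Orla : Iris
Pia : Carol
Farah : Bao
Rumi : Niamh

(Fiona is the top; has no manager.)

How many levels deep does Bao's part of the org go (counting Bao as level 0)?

1

The longest chain under Bao runs Bao → Farah, which is 1 level below Bao.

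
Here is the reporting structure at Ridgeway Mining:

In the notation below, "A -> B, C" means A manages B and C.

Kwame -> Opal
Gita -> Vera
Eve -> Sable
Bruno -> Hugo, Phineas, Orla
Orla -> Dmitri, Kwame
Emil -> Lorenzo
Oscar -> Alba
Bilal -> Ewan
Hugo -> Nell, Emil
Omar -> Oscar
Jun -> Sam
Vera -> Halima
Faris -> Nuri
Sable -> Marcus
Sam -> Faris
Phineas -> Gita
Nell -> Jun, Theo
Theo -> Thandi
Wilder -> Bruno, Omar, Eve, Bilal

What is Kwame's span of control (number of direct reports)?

1

Kwame directly manages Opal. That is 1 direct report.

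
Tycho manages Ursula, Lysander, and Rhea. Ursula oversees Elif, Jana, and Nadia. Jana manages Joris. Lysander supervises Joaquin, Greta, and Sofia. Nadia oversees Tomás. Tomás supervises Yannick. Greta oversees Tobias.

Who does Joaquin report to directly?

Lysander

Joaquin reports directly to Lysander.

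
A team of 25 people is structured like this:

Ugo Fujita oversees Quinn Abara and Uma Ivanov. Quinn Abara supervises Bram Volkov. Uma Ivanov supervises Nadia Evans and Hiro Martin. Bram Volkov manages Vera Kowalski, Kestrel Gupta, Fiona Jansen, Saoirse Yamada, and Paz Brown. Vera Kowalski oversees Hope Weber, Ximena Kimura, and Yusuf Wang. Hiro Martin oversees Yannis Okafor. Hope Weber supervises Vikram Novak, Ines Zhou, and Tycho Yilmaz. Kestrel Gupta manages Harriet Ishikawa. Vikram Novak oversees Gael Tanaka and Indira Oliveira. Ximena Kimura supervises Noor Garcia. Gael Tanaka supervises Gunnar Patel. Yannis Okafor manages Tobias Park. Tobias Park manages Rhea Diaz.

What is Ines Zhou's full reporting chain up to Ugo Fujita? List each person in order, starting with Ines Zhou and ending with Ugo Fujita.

Ines Zhou reports to Hope Weber. Hope Weber reports to Vera Kowalski. Vera Kowalski reports to Bram Volkov. Bram Volkov reports to Quinn Abara. Quinn Abara reports to Ugo Fujita. Ugo Fujita is at the top.

Ines Zhou -> Hope Weber -> Vera Kowalski -> Bram Volkov -> Quinn Abara -> Ugo Fujita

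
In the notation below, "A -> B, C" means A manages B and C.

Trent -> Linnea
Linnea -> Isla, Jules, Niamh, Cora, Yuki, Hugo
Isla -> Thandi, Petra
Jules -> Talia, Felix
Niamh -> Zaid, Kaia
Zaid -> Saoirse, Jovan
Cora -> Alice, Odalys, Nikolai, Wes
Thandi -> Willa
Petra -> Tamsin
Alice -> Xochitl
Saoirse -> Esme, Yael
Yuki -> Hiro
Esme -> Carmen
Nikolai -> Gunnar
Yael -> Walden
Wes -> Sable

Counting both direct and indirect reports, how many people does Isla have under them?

Isla directly manages Thandi, Petra. Under Thandi: Willa (1). Under Petra: Tamsin (1). So Isla's organization is 2 direct reports plus everyone under them: 2 + 2 = 4.

4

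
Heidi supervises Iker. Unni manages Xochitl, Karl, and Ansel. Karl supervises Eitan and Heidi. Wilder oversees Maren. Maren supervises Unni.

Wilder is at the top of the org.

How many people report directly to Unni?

Unni directly manages Karl, Ansel, Xochitl. That is 3 direct reports.

3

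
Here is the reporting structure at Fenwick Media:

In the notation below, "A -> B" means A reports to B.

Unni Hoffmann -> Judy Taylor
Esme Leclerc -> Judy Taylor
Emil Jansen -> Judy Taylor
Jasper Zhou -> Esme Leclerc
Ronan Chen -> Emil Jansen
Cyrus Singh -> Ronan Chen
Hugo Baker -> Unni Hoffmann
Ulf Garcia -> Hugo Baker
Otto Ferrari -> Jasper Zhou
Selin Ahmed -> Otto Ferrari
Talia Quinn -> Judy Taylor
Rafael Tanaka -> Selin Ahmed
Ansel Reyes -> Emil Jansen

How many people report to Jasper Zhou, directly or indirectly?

Jasper Zhou directly manages Otto Ferrari. Under Otto Ferrari: Selin Ahmed, Rafael Tanaka (2). That's 3 in total.

3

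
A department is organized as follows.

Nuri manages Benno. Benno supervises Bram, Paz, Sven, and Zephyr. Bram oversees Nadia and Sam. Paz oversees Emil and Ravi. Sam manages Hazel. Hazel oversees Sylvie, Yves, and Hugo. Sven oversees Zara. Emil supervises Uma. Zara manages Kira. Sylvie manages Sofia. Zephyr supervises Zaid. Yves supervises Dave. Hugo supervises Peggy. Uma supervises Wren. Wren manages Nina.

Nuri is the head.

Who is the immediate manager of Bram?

Bram reports directly to Benno.

Benno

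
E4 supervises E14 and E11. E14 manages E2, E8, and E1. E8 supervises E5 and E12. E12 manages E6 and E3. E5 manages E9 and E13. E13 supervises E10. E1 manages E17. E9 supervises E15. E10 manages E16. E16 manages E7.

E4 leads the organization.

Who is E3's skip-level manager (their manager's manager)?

E3 reports to E12, and E12 reports to E8. So E3's skip-level manager is E8.

E8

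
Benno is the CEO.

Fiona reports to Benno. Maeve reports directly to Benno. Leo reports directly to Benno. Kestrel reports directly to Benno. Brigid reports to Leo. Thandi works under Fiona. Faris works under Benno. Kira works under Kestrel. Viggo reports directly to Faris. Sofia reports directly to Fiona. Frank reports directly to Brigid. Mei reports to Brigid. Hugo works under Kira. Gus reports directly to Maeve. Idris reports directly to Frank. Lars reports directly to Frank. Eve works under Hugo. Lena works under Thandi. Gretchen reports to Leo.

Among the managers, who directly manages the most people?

Direct-report counts: Benno has 5; Faris has 1; Kestrel has 1; Kira has 1; Hugo has 1; Leo has 2; Brigid has 2; Frank has 2; Maeve has 1; Fiona has 2; Thandi has 1. The largest is 5, held by Benno.

Benno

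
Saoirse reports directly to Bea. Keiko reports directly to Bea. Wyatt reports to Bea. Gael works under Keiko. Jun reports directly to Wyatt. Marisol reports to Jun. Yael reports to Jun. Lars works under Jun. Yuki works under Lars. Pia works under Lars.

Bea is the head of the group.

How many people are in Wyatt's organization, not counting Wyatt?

Wyatt directly manages Jun. Under Jun: Lars, Pia, Yuki, Yael, Marisol (5). That's 6 in total.

6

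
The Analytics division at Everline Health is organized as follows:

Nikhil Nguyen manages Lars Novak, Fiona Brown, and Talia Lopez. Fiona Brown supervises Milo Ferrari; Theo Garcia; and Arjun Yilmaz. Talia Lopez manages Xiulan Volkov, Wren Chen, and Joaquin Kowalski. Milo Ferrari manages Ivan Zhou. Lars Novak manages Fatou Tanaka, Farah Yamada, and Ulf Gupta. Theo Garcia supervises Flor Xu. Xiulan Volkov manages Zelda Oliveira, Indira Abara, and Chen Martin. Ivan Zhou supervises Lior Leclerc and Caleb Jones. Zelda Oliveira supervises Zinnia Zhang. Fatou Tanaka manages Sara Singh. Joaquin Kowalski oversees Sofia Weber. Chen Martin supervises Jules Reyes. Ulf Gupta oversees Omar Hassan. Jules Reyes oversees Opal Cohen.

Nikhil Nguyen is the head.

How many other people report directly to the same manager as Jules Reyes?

Jules Reyes reports to Chen Martin, and Chen Martin has no other direct reports. Jules Reyes has 0 peers.

0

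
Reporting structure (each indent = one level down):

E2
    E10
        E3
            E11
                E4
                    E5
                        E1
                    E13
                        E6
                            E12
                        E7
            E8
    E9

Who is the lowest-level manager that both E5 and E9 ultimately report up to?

E2

E5's chain of managers is E4, E11, E3, E10, E2. E9's chain of managers is E2. The first manager that appears in both chains is E2.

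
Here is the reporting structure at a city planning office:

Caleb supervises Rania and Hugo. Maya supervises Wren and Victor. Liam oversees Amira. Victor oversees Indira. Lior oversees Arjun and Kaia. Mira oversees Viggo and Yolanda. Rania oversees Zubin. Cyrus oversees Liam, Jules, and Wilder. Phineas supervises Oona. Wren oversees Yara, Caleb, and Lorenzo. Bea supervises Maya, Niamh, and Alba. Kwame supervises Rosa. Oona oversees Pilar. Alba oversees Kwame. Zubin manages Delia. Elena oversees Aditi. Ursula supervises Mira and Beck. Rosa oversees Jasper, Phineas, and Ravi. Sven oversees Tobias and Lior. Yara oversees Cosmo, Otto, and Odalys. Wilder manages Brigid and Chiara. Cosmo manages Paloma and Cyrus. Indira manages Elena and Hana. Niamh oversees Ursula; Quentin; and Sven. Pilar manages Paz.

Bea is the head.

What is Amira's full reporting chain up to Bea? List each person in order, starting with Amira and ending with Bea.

Amira reports to Liam. Liam reports to Cyrus. Cyrus reports to Cosmo. Cosmo reports to Yara. Yara reports to Wren. Wren reports to Maya. Maya reports to Bea. Bea is at the top.

Amira -> Liam -> Cyrus -> Cosmo -> Yara -> Wren -> Maya -> Bea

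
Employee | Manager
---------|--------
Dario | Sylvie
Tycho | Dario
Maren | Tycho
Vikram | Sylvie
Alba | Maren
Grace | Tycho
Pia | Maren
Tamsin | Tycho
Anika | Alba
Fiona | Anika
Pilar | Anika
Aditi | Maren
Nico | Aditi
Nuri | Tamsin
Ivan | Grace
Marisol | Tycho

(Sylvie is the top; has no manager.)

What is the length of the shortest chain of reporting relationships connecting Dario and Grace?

Grace is in Dario's organization: the chain from Grace up to Dario is Grace → Tycho → Dario, which is 2 links.

2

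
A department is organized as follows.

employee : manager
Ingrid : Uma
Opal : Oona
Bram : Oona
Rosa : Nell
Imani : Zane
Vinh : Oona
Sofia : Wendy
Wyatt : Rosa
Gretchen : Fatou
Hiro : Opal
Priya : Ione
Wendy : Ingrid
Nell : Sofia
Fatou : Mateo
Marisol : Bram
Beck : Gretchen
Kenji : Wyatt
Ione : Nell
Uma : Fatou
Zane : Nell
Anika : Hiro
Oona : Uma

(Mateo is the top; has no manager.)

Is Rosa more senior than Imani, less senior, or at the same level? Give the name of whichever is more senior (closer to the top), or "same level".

Rosa is 7 levels below Mateo; Imani is 8. Rosa is higher.

Rosa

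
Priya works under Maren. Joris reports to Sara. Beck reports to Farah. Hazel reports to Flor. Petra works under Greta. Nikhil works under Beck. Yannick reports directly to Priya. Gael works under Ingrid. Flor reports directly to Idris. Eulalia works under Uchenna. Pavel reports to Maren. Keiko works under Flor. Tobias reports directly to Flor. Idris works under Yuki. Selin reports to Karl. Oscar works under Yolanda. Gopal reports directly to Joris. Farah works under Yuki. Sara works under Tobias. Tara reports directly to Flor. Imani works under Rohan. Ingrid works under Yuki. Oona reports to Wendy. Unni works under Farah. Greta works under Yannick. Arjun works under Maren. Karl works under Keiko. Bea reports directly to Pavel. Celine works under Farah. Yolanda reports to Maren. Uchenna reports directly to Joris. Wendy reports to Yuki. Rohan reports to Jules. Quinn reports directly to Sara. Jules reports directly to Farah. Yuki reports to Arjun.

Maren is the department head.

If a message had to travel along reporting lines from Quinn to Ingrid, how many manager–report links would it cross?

6

Quinn is 5 levels below Yuki, and Ingrid is 1 level below Yuki (their lowest common manager). The shortest path runs up from Quinn to Yuki and back down to Ingrid: 5 + 1 = 6 links.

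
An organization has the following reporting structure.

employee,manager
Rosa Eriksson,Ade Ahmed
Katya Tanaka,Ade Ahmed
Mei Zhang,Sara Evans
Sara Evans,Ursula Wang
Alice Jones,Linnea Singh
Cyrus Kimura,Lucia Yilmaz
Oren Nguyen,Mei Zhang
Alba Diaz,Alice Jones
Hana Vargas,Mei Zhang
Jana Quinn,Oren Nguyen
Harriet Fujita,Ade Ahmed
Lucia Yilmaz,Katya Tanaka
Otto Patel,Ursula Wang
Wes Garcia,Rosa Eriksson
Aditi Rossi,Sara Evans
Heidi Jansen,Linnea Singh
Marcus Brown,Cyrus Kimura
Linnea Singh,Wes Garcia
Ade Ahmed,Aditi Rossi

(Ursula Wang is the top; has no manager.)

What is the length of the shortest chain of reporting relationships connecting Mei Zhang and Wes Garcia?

Mei Zhang is 1 level below Sara Evans, and Wes Garcia is 4 levels below Sara Evans (their lowest common manager). The shortest path runs up from Mei Zhang to Sara Evans and back down to Wes Garcia: 1 + 4 = 5 links.

5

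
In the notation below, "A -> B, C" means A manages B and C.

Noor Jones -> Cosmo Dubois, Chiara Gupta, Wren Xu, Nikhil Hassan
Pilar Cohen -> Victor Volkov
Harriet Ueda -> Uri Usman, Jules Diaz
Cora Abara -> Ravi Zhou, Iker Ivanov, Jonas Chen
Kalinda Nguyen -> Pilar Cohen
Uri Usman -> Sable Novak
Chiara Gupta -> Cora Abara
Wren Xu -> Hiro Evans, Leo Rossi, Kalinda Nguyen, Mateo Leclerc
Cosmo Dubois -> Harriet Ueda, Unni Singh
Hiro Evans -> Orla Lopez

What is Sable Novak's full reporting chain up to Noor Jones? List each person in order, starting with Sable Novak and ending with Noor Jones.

Sable Novak reports to Uri Usman. Uri Usman reports to Harriet Ueda. Harriet Ueda reports to Cosmo Dubois. Cosmo Dubois reports to Noor Jones. Noor Jones is at the top.

Sable Novak -> Uri Usman -> Harriet Ueda -> Cosmo Dubois -> Noor Jones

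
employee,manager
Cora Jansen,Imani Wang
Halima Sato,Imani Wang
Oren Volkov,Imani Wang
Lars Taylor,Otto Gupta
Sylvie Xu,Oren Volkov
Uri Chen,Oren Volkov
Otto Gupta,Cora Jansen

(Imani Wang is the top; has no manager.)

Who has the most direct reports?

Imani Wang

Direct-report counts: Imani Wang has 3; Cora Jansen has 1; Otto Gupta has 1; Oren Volkov has 2. The largest is 3, held by Imani Wang.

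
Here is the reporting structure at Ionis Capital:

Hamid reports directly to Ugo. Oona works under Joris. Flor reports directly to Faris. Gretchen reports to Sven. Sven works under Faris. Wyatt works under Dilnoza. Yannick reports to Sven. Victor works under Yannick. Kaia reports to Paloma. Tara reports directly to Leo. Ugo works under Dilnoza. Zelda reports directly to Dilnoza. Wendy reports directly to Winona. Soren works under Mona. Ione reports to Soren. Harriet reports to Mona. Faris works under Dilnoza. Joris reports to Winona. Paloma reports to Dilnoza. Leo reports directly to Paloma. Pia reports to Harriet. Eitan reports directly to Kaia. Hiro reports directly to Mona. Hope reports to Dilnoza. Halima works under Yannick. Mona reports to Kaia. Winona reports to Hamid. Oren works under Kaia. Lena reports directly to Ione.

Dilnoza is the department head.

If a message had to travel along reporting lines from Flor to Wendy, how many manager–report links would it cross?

6

Flor is 2 levels below Dilnoza, and Wendy is 4 levels below Dilnoza (their lowest common manager). The shortest path runs up from Flor to Dilnoza and back down to Wendy: 2 + 4 = 6 links.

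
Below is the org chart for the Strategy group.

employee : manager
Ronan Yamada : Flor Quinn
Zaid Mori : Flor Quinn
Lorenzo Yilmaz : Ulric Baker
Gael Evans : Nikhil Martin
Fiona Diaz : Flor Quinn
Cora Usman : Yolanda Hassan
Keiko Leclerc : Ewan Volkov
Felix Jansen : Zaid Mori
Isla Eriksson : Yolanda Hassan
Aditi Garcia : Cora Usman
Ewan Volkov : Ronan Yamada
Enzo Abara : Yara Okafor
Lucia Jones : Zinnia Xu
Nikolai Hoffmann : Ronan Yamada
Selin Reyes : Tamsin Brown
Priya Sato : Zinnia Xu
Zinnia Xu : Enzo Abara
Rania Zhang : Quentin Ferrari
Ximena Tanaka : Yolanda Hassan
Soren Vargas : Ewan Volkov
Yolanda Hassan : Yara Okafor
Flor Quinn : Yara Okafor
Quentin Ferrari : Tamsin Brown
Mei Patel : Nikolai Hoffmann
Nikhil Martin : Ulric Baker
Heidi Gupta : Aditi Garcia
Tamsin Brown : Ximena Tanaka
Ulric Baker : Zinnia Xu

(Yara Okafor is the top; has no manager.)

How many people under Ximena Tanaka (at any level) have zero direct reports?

2

The people in Ximena Tanaka's organization with no one reporting to them are Selin Reyes, Rania Zhang. That is 2.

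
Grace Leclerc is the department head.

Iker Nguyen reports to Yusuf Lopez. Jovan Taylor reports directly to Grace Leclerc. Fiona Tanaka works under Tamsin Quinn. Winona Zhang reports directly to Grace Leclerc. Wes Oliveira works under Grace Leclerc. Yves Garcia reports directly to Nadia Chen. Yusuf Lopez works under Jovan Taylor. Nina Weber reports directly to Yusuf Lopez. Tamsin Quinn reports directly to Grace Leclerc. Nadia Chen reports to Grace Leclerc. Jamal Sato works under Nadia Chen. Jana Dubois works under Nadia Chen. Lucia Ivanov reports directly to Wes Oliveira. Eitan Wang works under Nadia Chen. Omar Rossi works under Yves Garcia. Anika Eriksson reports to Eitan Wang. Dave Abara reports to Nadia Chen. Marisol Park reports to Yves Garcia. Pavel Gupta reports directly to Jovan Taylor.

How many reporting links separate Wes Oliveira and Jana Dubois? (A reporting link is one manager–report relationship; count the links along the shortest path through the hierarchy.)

3

Wes Oliveira is 1 level below Grace Leclerc, and Jana Dubois is 2 levels below Grace Leclerc (their lowest common manager). The shortest path runs up from Wes Oliveira to Grace Leclerc and back down to Jana Dubois: 1 + 2 = 3 links.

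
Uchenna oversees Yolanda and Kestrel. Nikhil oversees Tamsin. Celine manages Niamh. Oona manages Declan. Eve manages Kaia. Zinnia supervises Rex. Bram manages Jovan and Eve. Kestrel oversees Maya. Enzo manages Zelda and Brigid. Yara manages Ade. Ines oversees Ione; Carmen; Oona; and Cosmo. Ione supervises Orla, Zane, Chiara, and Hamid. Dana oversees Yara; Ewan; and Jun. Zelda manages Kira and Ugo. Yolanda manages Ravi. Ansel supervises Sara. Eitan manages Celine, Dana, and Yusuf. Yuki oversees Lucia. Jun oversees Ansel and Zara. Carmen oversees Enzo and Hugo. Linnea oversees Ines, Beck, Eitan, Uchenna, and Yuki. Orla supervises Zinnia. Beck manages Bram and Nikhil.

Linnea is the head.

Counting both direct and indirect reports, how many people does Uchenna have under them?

4

Uchenna directly manages Yolanda, Kestrel. Under Yolanda: Ravi (1). Under Kestrel: Maya (1). So Uchenna's organization is 2 direct reports plus everyone under them: 2 + 2 = 4.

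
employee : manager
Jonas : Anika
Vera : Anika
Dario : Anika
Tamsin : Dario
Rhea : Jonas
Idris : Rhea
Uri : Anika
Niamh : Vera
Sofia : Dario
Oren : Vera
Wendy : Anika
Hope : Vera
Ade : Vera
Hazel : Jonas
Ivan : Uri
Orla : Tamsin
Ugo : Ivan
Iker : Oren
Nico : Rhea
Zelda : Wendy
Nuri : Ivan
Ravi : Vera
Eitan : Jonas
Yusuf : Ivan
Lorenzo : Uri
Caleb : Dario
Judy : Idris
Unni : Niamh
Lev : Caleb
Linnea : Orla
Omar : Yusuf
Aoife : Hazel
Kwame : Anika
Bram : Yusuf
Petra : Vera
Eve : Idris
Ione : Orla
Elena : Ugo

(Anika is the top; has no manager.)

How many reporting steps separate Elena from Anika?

Chain from Elena up to Anika: Elena → Ugo → Ivan → Uri → Anika. That is 4 steps up, so Elena is 4 levels below Anika.

4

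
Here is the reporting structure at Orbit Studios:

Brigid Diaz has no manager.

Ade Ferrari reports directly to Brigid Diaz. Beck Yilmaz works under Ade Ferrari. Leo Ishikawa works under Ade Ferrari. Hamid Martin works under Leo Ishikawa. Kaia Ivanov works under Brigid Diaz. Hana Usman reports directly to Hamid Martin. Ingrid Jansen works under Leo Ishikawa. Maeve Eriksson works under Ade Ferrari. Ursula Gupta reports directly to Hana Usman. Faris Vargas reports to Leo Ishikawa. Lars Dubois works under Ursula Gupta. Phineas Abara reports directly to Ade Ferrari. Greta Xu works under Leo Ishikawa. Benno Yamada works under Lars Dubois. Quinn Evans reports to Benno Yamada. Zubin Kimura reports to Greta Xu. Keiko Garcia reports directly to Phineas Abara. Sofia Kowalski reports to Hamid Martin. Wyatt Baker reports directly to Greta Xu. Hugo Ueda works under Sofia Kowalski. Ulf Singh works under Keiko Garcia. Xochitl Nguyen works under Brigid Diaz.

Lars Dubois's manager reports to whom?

Lars Dubois reports to Ursula Gupta, and Ursula Gupta reports to Hana Usman. So Lars Dubois's skip-level manager is Hana Usman.

Hana Usman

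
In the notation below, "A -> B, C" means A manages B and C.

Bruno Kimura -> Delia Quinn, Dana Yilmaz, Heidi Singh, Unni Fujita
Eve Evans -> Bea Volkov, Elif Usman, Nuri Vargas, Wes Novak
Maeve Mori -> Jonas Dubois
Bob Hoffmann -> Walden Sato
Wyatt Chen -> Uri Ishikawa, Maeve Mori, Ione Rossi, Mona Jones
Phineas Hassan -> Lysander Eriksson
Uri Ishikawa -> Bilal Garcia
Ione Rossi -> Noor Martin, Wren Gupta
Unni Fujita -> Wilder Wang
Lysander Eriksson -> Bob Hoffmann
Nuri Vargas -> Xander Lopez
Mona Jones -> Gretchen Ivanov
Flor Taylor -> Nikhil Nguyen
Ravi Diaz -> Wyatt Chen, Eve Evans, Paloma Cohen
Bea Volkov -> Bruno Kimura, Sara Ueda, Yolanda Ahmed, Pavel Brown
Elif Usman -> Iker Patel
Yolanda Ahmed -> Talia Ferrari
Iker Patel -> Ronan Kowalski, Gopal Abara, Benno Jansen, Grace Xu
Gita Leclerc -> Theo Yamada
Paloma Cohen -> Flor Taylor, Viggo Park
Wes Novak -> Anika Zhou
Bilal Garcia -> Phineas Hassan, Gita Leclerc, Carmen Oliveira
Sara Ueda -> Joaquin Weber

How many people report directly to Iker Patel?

4

Iker Patel directly manages Ronan Kowalski, Gopal Abara, Benno Jansen, Grace Xu. That is 4 direct reports.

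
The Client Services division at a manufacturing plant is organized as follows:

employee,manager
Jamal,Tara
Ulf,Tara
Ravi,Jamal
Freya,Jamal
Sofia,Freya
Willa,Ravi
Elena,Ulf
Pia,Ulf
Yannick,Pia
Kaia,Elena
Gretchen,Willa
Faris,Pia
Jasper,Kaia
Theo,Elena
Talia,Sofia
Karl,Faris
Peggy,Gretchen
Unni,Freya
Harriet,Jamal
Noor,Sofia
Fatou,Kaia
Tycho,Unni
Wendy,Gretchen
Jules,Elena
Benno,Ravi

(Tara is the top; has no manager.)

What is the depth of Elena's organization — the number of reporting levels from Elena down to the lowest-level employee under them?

The longest chain under Elena runs Elena → Kaia → Fatou, which is 2 levels below Elena.

2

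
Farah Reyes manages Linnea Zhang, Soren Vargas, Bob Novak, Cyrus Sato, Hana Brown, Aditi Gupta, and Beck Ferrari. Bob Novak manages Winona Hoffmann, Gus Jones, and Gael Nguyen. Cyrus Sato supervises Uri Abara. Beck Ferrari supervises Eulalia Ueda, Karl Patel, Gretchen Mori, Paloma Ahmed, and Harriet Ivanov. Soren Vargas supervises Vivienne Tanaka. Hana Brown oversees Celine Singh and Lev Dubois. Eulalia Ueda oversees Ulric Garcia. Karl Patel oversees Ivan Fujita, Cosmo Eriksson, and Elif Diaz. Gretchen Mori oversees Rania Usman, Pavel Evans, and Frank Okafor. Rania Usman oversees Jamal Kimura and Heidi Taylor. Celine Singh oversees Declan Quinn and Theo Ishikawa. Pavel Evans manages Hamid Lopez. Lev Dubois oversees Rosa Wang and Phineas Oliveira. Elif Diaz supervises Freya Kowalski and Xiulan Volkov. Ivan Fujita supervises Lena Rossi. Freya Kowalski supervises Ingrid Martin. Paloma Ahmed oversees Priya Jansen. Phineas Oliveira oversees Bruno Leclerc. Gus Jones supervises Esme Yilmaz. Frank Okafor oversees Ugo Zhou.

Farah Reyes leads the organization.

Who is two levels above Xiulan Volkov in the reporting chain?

Karl Patel

Xiulan Volkov reports to Elif Diaz, and Elif Diaz reports to Karl Patel. So Xiulan Volkov's skip-level manager is Karl Patel.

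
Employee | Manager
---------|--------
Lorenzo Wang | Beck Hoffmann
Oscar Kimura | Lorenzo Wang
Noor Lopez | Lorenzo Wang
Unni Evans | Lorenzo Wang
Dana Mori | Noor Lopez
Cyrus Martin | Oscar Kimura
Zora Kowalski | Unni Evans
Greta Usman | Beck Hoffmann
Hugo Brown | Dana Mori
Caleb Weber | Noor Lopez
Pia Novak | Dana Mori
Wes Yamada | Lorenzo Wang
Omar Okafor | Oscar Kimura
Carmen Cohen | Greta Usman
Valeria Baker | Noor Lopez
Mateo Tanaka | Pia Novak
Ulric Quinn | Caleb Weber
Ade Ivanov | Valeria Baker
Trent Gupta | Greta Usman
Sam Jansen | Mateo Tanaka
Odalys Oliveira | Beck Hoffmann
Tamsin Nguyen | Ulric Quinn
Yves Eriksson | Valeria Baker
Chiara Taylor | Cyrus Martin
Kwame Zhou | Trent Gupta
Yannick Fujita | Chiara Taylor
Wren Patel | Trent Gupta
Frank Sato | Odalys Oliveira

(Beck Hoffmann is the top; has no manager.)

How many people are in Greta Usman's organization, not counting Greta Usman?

4

Greta Usman directly manages Carmen Cohen, Trent Gupta. Carmen Cohen has no reports. Under Trent Gupta: Wren Patel, Kwame Zhou (2). So Greta Usman's organization is 2 direct reports plus everyone under them: 1 + 3 = 4.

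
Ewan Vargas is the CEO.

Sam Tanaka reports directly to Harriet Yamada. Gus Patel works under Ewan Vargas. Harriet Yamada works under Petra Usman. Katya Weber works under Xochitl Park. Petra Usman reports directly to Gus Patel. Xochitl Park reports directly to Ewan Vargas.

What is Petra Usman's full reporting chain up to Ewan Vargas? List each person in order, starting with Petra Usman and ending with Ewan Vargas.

Petra Usman -> Gus Patel -> Ewan Vargas

Petra Usman reports to Gus Patel. Gus Patel reports to Ewan Vargas. Ewan Vargas is at the top.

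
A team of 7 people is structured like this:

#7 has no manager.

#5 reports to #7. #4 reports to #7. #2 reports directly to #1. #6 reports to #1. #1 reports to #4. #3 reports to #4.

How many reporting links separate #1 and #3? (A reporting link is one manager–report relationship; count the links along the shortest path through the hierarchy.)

#1 is 1 level below #4, and #3 is 1 level below #4 (their lowest common manager). The shortest path runs up from #1 to #4 and back down to #3: 1 + 1 = 2 links.

2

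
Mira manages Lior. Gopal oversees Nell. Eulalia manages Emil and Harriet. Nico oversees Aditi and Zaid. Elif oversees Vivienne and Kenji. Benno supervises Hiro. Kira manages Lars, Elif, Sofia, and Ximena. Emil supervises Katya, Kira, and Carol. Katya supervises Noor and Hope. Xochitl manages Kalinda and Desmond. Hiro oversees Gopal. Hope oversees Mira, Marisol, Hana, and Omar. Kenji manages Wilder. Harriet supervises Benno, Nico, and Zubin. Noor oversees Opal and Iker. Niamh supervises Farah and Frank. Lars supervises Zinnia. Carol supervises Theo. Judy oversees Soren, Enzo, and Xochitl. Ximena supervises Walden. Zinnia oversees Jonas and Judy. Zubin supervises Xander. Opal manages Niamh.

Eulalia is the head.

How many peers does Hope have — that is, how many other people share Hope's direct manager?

1

Hope reports to Katya. Katya's other direct reports are Noor — 1 peer.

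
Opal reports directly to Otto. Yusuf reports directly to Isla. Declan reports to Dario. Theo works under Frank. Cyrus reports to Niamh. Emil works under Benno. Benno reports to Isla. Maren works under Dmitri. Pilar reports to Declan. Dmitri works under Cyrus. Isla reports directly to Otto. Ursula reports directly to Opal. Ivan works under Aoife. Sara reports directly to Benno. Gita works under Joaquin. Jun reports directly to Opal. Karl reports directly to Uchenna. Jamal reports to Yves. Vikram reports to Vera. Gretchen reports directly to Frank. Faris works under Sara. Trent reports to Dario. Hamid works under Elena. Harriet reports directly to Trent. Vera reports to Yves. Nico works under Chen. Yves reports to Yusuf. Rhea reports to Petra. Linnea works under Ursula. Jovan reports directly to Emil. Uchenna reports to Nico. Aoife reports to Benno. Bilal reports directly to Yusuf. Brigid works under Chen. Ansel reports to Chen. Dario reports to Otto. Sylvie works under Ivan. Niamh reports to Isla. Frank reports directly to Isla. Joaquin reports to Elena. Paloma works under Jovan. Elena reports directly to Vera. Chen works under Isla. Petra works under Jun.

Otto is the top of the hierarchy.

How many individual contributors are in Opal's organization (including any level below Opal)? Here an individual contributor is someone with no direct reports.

2

The people in Opal's organization with no one reporting to them are Linnea, Rhea. That is 2.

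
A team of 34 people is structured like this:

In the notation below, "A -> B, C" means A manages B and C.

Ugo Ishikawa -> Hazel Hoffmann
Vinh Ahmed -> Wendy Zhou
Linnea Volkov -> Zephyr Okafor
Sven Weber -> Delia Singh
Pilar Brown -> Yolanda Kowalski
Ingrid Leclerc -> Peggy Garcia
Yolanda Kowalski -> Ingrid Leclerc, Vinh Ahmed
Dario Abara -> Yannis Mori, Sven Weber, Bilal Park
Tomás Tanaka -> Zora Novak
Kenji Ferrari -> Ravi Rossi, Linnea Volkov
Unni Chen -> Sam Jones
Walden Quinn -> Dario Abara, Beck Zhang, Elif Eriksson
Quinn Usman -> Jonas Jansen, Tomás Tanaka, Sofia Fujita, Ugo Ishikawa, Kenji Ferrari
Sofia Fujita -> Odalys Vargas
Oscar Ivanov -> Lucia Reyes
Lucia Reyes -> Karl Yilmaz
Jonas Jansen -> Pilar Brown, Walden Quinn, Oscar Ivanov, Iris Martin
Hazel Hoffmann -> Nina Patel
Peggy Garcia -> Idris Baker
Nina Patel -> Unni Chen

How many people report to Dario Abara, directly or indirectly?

4

Dario Abara directly manages Yannis Mori, Sven Weber, Bilal Park. Yannis Mori has no reports. Under Sven Weber: Delia Singh (1). Bilal Park has no reports. So Dario Abara's organization is 3 direct reports plus everyone under them: 1 + 2 + 1 = 4.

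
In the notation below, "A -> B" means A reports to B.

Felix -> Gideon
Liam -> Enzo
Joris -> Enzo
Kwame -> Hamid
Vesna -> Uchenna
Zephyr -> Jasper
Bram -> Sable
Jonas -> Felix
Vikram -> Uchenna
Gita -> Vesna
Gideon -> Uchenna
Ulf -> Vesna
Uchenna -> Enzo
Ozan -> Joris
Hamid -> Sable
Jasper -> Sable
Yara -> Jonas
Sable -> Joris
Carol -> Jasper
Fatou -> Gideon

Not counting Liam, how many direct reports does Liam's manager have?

2

Liam reports to Enzo. Enzo's other direct reports are Joris, Uchenna — 2 peers.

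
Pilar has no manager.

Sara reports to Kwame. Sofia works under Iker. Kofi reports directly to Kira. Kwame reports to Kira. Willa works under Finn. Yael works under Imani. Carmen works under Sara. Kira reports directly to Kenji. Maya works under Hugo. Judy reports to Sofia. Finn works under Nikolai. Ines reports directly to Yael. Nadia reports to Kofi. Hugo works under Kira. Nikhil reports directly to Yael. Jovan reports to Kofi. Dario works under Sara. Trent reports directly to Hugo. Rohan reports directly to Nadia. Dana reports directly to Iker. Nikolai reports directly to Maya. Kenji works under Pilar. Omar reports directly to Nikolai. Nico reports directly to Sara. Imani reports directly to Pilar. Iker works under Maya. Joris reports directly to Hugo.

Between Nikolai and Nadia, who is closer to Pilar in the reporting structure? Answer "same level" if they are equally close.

Nadia

Nikolai is 5 levels below Pilar; Nadia is 4. Nadia is higher.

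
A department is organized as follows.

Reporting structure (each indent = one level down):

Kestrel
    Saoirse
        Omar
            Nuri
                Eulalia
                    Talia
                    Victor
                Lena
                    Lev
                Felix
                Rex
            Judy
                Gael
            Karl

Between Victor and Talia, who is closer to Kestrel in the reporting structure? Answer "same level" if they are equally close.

Both Victor and Talia are 5 levels below Kestrel.

same level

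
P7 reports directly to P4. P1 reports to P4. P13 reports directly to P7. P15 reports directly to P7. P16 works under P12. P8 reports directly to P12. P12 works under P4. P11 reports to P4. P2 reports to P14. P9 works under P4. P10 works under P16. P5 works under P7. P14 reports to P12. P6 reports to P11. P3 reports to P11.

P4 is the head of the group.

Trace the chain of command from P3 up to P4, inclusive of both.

P3 reports to P11. P11 reports to P4. P4 is at the top.

P3 -> P11 -> P4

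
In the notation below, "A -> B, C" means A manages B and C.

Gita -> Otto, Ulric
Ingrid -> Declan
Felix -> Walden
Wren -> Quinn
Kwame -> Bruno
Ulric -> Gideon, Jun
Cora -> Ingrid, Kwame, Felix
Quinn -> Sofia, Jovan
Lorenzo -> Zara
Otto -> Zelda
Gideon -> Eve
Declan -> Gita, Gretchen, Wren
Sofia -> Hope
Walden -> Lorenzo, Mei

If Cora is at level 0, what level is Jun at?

Chain from Jun up to Cora: Jun → Ulric → Gita → Declan → Ingrid → Cora. That is 5 steps up, so Jun is 5 levels below Cora.

5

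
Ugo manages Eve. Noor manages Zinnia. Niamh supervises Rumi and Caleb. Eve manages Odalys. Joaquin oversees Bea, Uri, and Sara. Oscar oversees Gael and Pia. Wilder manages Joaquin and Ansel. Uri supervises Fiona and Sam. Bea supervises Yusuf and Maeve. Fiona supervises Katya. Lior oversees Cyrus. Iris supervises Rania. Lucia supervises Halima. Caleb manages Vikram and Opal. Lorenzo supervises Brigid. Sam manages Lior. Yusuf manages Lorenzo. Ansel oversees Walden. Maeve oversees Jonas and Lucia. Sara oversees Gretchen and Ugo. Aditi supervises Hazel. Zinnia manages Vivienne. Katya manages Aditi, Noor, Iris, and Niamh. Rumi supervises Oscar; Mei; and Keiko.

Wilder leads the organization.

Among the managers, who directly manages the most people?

Katya

Direct-report counts: Wilder has 2; Ansel has 1; Joaquin has 3; Sara has 2; Ugo has 1; Eve has 1; Uri has 2; Sam has 1; Lior has 1; Fiona has 1; Katya has 4; Aditi has 1; Iris has 1; Niamh has 2; Caleb has 2; Rumi has 3; Oscar has 2; Noor has 1; Zinnia has 1; Bea has 2; Maeve has 2; Lucia has 1; Yusuf has 1; Lorenzo has 1. The largest is 4, held by Katya.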